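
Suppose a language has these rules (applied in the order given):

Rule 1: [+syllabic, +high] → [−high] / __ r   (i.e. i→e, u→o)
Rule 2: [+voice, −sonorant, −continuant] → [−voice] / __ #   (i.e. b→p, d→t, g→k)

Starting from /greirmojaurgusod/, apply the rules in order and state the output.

Rule 1 (pre-rhotic lowering): /i/ is a high vowel immediately before /r/, so it lowers to [e]. /u/ is a high vowel immediately before /r/, so it lowers to [o]. /greirmojaurgusod/ → greermojaorgusod.
Rule 2 (final devoicing): /d/ is a voiced stop in word-final position, so it devoices to [t]. /greermojaorgusod/ → greermojaorgusot.

greermojaorgusot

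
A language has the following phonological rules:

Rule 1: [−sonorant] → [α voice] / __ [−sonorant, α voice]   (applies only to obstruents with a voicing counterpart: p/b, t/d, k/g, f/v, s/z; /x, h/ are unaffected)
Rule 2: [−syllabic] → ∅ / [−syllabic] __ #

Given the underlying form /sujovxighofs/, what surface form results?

Rule 1 (regressive voicing assimilation): /v/ precedes the voiceless obstruent /x/, so it devoices to [f] by assimilation. /g/ precedes the voiceless obstruent /h/, so it devoices to [k] by assimilation. /sujovxighofs/ → sujofxikhofs.
Rule 2 (final cluster simplification): /s/ is the second consonant of a word-final cluster /fs/, so it deletes. /sujofxikhofs/ → sujofxikhof.

sujofxikhof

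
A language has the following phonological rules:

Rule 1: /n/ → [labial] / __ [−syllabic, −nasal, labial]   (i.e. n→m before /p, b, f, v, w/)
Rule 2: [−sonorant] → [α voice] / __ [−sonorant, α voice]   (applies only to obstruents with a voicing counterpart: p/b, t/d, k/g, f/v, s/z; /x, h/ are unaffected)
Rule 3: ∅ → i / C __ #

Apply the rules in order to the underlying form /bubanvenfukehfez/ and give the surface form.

bubamvemfukehfezi

Rule 1 (nasal place assimilation): /n/ precedes the labial consonant /v/, so it assimilates in place to [m]. /n/ precedes the labial consonant /f/, so it assimilates in place to [m]. /bubanvenfukehfez/ → bubamvemfukehfez.
Rule 2 (regressive voicing assimilation): no segment meets the environment; /bubamvemfukehfez/ is unchanged.
Rule 3 (final i-epenthesis): the form ends in the consonant /z/, so [i] is inserted word-finally. /bubamvemfukehfez/ → bubamvemfukehfezi.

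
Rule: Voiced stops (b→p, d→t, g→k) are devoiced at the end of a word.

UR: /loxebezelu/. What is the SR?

No segment of /loxebezelu/ meets the structural description of the rule, so the form surfaces unchanged.

loxebezelu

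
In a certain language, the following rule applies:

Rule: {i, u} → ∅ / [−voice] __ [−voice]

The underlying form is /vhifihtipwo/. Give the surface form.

vhfhtpwo

/i/ is a high vowel flanked by voiceless consonants /h/ and /f/, so it deletes.
/i/ is a high vowel flanked by voiceless consonants /f/ and /h/, so it deletes.
/i/ is a high vowel flanked by voiceless consonants /t/ and /p/, so it deletes.
Surface form: [vhfhtpwo].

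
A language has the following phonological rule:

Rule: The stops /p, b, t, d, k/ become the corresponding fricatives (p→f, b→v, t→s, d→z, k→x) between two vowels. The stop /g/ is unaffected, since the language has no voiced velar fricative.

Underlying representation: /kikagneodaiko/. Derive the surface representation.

kixagneozaixo

Scanning /kikagneodaiko/: /k/ at position 1 is not in the conditioning environment; /k/ is a stop between vowels /i/ and /a/, so it spirantizes to the fricative [x]; /d/ is a stop between vowels /o/ and /a/, so it spirantizes to the fricative [z]; /k/ is a stop between vowels /i/ and /o/, so it spirantizes to the fricative [x].
Result: [kixagneozaixo].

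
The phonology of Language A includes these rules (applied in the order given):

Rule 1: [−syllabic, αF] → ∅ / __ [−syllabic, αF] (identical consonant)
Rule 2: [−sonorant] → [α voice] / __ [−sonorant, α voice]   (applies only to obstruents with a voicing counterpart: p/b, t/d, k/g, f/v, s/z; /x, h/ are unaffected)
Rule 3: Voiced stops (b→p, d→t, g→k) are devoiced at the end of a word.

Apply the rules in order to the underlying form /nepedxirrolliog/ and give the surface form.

Rule 1 (degemination): /rr/ is a geminate; the first /r/ deletes. /ll/ is a geminate; the first /l/ deletes. /nepedxirrolliog/ → nepedxiroliog.
Rule 2 (regressive voicing assimilation): /d/ precedes the voiceless obstruent /x/, so it devoices to [t] by assimilation. /nepedxiroliog/ → nepetxiroliog.
Rule 3 (final devoicing): /g/ is a voiced stop in word-final position, so it devoices to [k]. /nepetxiroliog/ → nepetxiroliok.

nepetxiroliok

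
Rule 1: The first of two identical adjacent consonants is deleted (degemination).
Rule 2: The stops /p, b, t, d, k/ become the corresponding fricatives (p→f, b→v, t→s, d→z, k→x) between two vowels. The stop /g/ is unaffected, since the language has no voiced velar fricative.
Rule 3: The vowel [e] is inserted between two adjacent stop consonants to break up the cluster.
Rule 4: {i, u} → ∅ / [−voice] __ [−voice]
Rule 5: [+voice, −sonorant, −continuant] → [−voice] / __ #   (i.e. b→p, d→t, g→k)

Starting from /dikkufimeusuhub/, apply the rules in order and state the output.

dixfimeushup

Rule 1 (degemination): /kk/ is a geminate; the first /k/ deletes. /dikkufimeusuhub/ → dikufimeusuhub.
Rule 2 (intervocalic spirantization): /k/ is a stop between vowels /i/ and /u/, so it spirantizes to the fricative [x]. /dikufimeusuhub/ → dixufimeusuhub.
Rule 3 (stop-cluster e-epenthesis): no segment meets the environment; /dixufimeusuhub/ is unchanged.
Rule 4 (high vowel syncope): /u/ is a high vowel flanked by voiceless consonants /x/ and /f/, so it deletes. /u/ is a high vowel flanked by voiceless consonants /s/ and /h/, so it deletes. /dixufimeusuhub/ → dixfimeushub.
Rule 5 (final devoicing): /b/ is a voiced stop in word-final position, so it devoices to [p]. /dixfimeushub/ → dixfimeushup.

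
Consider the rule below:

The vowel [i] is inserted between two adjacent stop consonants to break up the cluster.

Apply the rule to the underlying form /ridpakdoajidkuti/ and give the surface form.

ridipakidoajidikuti

/d/ and /p/ form a stop–stop cluster, so [i] is inserted between them.
/k/ and /d/ form a stop–stop cluster, so [i] is inserted between them.
/d/ and /k/ form a stop–stop cluster, so [i] is inserted between them.
Surface form: [ridipakidoajidikuti].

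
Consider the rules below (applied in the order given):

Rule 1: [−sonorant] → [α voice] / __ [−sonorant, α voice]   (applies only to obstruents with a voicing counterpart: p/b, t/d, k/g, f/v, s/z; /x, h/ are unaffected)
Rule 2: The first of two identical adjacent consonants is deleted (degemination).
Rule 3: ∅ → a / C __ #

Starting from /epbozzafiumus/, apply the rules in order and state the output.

Rule 1 (regressive voicing assimilation): /p/ precedes the voiced obstruent /b/, so it voices to [b] by assimilation. /epbozzafiumus/ → ebbozzafiumus.
Rule 2 (degemination): /bb/ is a geminate; the first /b/ deletes. /zz/ is a geminate; the first /z/ deletes. /ebbozzafiumus/ → ebozafiumus.
Rule 3 (final a-epenthesis): the form ends in the consonant /s/, so [a] is inserted word-finally. /ebozafiumus/ → ebozafiumusa.

ebozafiumusa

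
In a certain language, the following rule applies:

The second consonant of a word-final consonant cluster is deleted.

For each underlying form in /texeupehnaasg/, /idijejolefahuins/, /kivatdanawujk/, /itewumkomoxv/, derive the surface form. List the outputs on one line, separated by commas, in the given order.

/texeupehnaasg/: /g/ is the second consonant of a word-final cluster /sg/, so it deletes. → [texeupehnaas].
/idijejolefahuins/: /s/ is the second consonant of a word-final cluster /ns/, so it deletes. → [idijejolefahuin].
/kivatdanawujk/: /k/ is the second consonant of a word-final cluster /jk/, so it deletes. → [kivatdanawuj].
/itewumkomoxv/: /v/ is the second consonant of a word-final cluster /xv/, so it deletes. → [itewumkomox].

texeupehnaas, idijejolefahuin, kivatdanawuj, itewumkomox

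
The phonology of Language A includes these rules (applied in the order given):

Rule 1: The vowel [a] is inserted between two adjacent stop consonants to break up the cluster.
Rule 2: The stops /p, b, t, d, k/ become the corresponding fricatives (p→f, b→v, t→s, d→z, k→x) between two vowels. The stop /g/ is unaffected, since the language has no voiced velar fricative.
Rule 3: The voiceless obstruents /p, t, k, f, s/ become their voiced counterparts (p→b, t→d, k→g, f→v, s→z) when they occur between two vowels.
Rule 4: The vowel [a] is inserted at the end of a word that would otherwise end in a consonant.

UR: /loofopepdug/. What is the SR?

loovovevazuga

Rule 1 (stop-cluster a-epenthesis): /p/ and /d/ form a stop–stop cluster, so [a] is inserted between them. /loofopepdug/ → loofopepadug.
Rule 2 (intervocalic spirantization): /p/ is a stop between vowels /o/ and /e/, so it spirantizes to the fricative [f]. /p/ is a stop between vowels /e/ and /a/, so it spirantizes to the fricative [f]. /d/ is a stop between vowels /a/ and /u/, so it spirantizes to the fricative [z]. /loofopepadug/ → loofofefazug.
Rule 3 (intervocalic voicing): /f/ is a voiceless obstruent between vowels /o/ and /o/, so it voices to [v]. /f/ is a voiceless obstruent between vowels /o/ and /e/, so it voices to [v]. /f/ is a voiceless obstruent between vowels /e/ and /a/, so it voices to [v]. /loofofefazug/ → loovovevazug.
Rule 4 (final a-epenthesis): the form ends in the consonant /g/, so [a] is inserted word-finally. /loovovevazug/ → loovovevazuga.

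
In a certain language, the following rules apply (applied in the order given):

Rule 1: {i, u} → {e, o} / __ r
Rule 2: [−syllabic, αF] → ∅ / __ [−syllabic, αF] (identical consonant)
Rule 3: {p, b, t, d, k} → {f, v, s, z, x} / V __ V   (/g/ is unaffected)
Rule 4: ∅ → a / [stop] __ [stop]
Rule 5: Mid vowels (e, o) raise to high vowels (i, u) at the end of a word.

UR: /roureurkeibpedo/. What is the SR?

Rule 1 (pre-rhotic lowering): /u/ is a high vowel immediately before /r/, so it lowers to [o]. /u/ is a high vowel immediately before /r/, so it lowers to [o]. /roureurkeibpedo/ → rooreorkeibpedo.
Rule 2 (degemination): no segment meets the environment; /rooreorkeibpedo/ is unchanged.
Rule 3 (intervocalic spirantization): /d/ is a stop between vowels /e/ and /o/, so it spirantizes to the fricative [z]. /rooreorkeibpedo/ → rooreorkeibpezo.
Rule 4 (stop-cluster a-epenthesis): /b/ and /p/ form a stop–stop cluster, so [a] is inserted between them. /rooreorkeibpezo/ → rooreorkeibapezo.
Rule 5 (final vowel raising): /o/ is a mid vowel in word-final position, so it raises to [u]. /rooreorkeibapezo/ → rooreorkeibapezu.

rooreorkeibapezu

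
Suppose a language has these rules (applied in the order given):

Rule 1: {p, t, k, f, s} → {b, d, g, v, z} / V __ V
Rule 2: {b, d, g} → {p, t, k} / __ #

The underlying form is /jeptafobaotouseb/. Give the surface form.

Rule 1 (intervocalic voicing): /f/ is a voiceless obstruent between vowels /a/ and /o/, so it voices to [v]. /t/ is a voiceless obstruent between vowels /o/ and /o/, so it voices to [d]. /s/ is a voiceless obstruent between vowels /u/ and /e/, so it voices to [z]. /jeptafobaotouseb/ → jeptavobaodouzeb.
Rule 2 (final devoicing): /b/ is a voiced stop in word-final position, so it devoices to [p]. /jeptavobaodouzeb/ → jeptavobaodouzep.

jeptavobaodouzep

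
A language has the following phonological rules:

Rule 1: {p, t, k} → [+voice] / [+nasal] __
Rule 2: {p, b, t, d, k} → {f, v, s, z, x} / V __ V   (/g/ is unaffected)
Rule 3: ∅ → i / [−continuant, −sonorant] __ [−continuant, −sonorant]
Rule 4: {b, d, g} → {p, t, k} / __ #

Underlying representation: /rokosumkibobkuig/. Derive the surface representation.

roxosumgivobikuik

Rule 1 (post-nasal voicing): /k/ is a voiceless stop immediately after the nasal /m/, so it voices to [g]. /rokosumkibobkuig/ → rokosumgibobkuig.
Rule 2 (intervocalic spirantization): /k/ is a stop between vowels /o/ and /o/, so it spirantizes to the fricative [x]. /b/ is a stop between vowels /i/ and /o/, so it spirantizes to the fricative [v]. /rokosumgibobkuig/ → roxosumgivobkuig.
Rule 3 (stop-cluster i-epenthesis): /b/ and /k/ form a stop–stop cluster, so [i] is inserted between them. /roxosumgivobkuig/ → roxosumgivobikuig.
Rule 4 (final devoicing): /g/ is a voiced stop in word-final position, so it devoices to [k]. /roxosumgivobikuig/ → roxosumgivobikuik.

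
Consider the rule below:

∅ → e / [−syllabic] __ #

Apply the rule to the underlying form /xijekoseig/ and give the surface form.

xijekoseige

the form ends in the consonant /g/, so [e] is inserted word-finally.
Surface form: [xijekoseige].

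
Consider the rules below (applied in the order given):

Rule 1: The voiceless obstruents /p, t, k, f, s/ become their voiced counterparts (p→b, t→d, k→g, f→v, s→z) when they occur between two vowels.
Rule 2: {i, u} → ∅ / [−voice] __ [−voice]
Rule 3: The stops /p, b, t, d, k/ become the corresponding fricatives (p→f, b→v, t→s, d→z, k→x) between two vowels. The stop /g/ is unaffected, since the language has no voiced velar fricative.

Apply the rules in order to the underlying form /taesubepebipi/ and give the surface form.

taezuvevevivi

Rule 1 (intervocalic voicing): /s/ is a voiceless obstruent between vowels /e/ and /u/, so it voices to [z]. /p/ is a voiceless obstruent between vowels /e/ and /e/, so it voices to [b]. /p/ is a voiceless obstruent between vowels /i/ and /i/, so it voices to [b]. /taesubepebipi/ → taezubebebibi.
Rule 2 (high vowel syncope): no segment meets the environment; /taezubebebibi/ is unchanged.
Rule 3 (intervocalic spirantization): /b/ is a stop between vowels /u/ and /e/, so it spirantizes to the fricative [v]. /b/ is a stop between vowels /e/ and /e/, so it spirantizes to the fricative [v]. /b/ is a stop between vowels /e/ and /i/, so it spirantizes to the fricative [v]. /b/ is a stop between vowels /i/ and /i/, so it spirantizes to the fricative [v]. /taezubebebibi/ → taezuvevevivi.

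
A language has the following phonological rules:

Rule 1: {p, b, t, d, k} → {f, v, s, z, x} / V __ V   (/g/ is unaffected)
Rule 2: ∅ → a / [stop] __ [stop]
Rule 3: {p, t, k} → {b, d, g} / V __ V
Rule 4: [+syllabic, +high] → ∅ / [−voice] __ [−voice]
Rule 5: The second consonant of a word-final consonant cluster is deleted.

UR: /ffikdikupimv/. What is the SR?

Rule 1 (intervocalic spirantization): /k/ is a stop between vowels /i/ and /u/, so it spirantizes to the fricative [x]. /p/ is a stop between vowels /u/ and /i/, so it spirantizes to the fricative [f]. /ffikdikupimv/ → ffikdixufimv.
Rule 2 (stop-cluster a-epenthesis): /k/ and /d/ form a stop–stop cluster, so [a] is inserted between them. /ffikdixufimv/ → ffikadixufimv.
Rule 3 (intervocalic voicing): /k/ is a voiceless stop between vowels /i/ and /a/, so it voices to [g]. /ffikadixufimv/ → ffigadixufimv.
Rule 4 (high vowel syncope): /u/ is a high vowel flanked by voiceless consonants /x/ and /f/, so it deletes. /ffigadixufimv/ → ffigadixfimv.
Rule 5 (final cluster simplification): /v/ is the second consonant of a word-final cluster /mv/, so it deletes. /ffigadixfimv/ → ffigadixfim.

ffigadixfim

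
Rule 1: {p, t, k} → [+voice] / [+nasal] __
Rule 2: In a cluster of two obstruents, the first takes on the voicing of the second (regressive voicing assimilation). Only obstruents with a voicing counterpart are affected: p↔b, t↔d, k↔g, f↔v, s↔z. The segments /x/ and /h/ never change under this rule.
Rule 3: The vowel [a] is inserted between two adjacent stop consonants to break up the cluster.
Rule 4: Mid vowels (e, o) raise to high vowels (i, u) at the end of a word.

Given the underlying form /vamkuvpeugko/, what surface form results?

Rule 1 (post-nasal voicing): /k/ is a voiceless stop immediately after the nasal /m/, so it voices to [g]. /vamkuvpeugko/ → vamguvpeugko.
Rule 2 (regressive voicing assimilation): /v/ precedes the voiceless obstruent /p/, so it devoices to [f] by assimilation. /g/ precedes the voiceless obstruent /k/, so it devoices to [k] by assimilation. /vamguvpeugko/ → vamgufpeukko.
Rule 3 (stop-cluster a-epenthesis): /k/ and /k/ form a stop–stop cluster, so [a] is inserted between them. /vamgufpeukko/ → vamgufpeukako.
Rule 4 (final vowel raising): /o/ is a mid vowel in word-final position, so it raises to [u]. /vamgufpeukako/ → vamgufpeukaku.

vamgufpeukaku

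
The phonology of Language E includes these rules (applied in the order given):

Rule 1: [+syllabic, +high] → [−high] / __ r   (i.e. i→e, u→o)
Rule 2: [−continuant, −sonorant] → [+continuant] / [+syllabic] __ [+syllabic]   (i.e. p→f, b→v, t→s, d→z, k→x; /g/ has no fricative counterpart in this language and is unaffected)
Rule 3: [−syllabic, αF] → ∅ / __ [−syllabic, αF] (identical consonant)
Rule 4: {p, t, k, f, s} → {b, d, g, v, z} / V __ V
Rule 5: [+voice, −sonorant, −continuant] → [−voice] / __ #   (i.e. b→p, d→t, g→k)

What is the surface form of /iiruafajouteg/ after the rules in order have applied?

Rule 1 (pre-rhotic lowering): /i/ is a high vowel immediately before /r/, so it lowers to [e]. /iiruafajouteg/ → ieruafajouteg.
Rule 2 (intervocalic spirantization): /t/ is a stop between vowels /u/ and /e/, so it spirantizes to the fricative [s]. /ieruafajouteg/ → ieruafajouseg.
Rule 3 (degemination): no segment meets the environment; /ieruafajouseg/ is unchanged.
Rule 4 (intervocalic voicing): /f/ is a voiceless obstruent between vowels /a/ and /a/, so it voices to [v]. /s/ is a voiceless obstruent between vowels /u/ and /e/, so it voices to [z]. /ieruafajouseg/ → ieruavajouzeg.
Rule 5 (final devoicing): /g/ is a voiced stop in word-final position, so it devoices to [k]. /ieruavajouzeg/ → ieruavajouzek.

ieruavajouzek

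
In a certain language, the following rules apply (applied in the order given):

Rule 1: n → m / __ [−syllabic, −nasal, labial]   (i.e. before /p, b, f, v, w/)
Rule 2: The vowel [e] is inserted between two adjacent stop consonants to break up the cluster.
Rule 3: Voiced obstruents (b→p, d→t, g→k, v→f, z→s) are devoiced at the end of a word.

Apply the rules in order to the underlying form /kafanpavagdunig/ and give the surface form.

kafampavagedunik

Rule 1 (nasal place assimilation): /n/ precedes the labial consonant /p/, so it assimilates in place to [m]. /kafanpavagdunig/ → kafampavagdunig.
Rule 2 (stop-cluster e-epenthesis): /g/ and /d/ form a stop–stop cluster, so [e] is inserted between them. /kafampavagdunig/ → kafampavagedunig.
Rule 3 (final devoicing): /g/ is a voiced obstruent in word-final position, so it devoices to [k]. /kafampavagedunig/ → kafampavagedunik.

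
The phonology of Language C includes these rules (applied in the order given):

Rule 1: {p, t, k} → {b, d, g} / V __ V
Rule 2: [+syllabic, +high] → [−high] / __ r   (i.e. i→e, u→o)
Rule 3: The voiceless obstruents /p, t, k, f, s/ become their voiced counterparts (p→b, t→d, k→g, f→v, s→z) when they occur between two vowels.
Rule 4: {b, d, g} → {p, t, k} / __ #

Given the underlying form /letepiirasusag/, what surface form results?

Rule 1 (intervocalic voicing): /t/ is a voiceless stop between vowels /e/ and /e/, so it voices to [d]. /p/ is a voiceless stop between vowels /e/ and /i/, so it voices to [b]. /letepiirasusag/ → ledebiirasusag.
Rule 2 (pre-rhotic lowering): /i/ is a high vowel immediately before /r/, so it lowers to [e]. /ledebiirasusag/ → ledebierasusag.
Rule 3 (intervocalic voicing): /s/ is a voiceless obstruent between vowels /a/ and /u/, so it voices to [z]. /s/ is a voiceless obstruent between vowels /u/ and /a/, so it voices to [z]. /ledebierasusag/ → ledebierazuzag.
Rule 4 (final devoicing): /g/ is a voiced stop in word-final position, so it devoices to [k]. /ledebierazuzag/ → ledebierazuzak.

ledebierazuzak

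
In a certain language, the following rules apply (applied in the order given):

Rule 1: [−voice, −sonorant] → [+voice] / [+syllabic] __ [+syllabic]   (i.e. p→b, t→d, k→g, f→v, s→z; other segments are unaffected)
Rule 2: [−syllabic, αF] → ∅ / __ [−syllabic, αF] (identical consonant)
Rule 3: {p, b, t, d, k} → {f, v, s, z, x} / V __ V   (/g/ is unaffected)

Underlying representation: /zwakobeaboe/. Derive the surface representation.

Rule 1 (intervocalic voicing): /k/ is a voiceless obstruent between vowels /a/ and /o/, so it voices to [g]. /zwakobeaboe/ → zwagobeaboe.
Rule 2 (degemination): no segment meets the environment; /zwagobeaboe/ is unchanged.
Rule 3 (intervocalic spirantization): /b/ is a stop between vowels /o/ and /e/, so it spirantizes to the fricative [v]. /b/ is a stop between vowels /a/ and /o/, so it spirantizes to the fricative [v]. /zwagobeaboe/ → zwagoveavoe.

zwagoveavoe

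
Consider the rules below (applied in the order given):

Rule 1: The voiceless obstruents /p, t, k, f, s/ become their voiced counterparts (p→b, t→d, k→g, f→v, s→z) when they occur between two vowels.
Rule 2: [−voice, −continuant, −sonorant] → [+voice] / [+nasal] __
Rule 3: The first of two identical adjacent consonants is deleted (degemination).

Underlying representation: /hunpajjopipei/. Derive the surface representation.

hunbajobibei

Rule 1 (intervocalic voicing): /p/ is a voiceless obstruent between vowels /o/ and /i/, so it voices to [b]. /p/ is a voiceless obstruent between vowels /i/ and /e/, so it voices to [b]. /hunpajjopipei/ → hunpajjobibei.
Rule 2 (post-nasal voicing): /p/ is a voiceless stop immediately after the nasal /n/, so it voices to [b]. /hunpajjobibei/ → hunbajjobibei.
Rule 3 (degemination): /jj/ is a geminate; the first /j/ deletes. /hunbajjobibei/ → hunbajobibei.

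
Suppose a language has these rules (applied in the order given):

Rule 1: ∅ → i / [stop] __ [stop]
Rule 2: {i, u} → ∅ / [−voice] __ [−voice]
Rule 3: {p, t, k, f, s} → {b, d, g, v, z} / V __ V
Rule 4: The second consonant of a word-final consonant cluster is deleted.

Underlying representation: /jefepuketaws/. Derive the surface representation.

Rule 1 (stop-cluster i-epenthesis): no segment meets the environment; /jefepuketaws/ is unchanged.
Rule 2 (high vowel syncope): /u/ is a high vowel flanked by voiceless consonants /p/ and /k/, so it deletes. /jefepuketaws/ → jefepketaws.
Rule 3 (intervocalic voicing): /f/ is a voiceless obstruent between vowels /e/ and /e/, so it voices to [v]. /t/ is a voiceless obstruent between vowels /e/ and /a/, so it voices to [d]. /jefepketaws/ → jevepkedaws.
Rule 4 (final cluster simplification): /s/ is the second consonant of a word-final cluster /ws/, so it deletes. /jevepkedaws/ → jevepkedaw.

jevepkedaw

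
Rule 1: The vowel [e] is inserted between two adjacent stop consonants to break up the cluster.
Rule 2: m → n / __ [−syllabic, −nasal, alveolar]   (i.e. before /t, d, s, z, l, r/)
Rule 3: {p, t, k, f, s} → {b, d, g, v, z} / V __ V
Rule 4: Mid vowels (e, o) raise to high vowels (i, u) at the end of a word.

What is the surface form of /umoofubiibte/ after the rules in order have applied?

Rule 1 (stop-cluster e-epenthesis): /b/ and /t/ form a stop–stop cluster, so [e] is inserted between them. /umoofubiibte/ → umoofubiibete.
Rule 2 (nasal place assimilation): no segment meets the environment; /umoofubiibete/ is unchanged.
Rule 3 (intervocalic voicing): /f/ is a voiceless obstruent between vowels /o/ and /u/, so it voices to [v]. /t/ is a voiceless obstruent between vowels /e/ and /e/, so it voices to [d]. /umoofubiibete/ → umoovubiibede.
Rule 4 (final vowel raising): /e/ is a mid vowel in word-final position, so it raises to [i]. /umoovubiibede/ → umoovubiibedi.

umoovubiibedi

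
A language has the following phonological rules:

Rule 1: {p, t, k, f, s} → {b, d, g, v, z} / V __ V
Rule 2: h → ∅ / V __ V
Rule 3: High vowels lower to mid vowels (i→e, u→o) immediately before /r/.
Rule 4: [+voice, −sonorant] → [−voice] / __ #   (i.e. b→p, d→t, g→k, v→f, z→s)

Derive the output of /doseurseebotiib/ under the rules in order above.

Rule 1 (intervocalic voicing): /s/ is a voiceless obstruent between vowels /o/ and /e/, so it voices to [z]. /t/ is a voiceless obstruent between vowels /o/ and /i/, so it voices to [d]. /doseurseebotiib/ → dozeurseebodiib.
Rule 2 (intervocalic h-deletion): no segment meets the environment; /dozeurseebodiib/ is unchanged.
Rule 3 (pre-rhotic lowering): /u/ is a high vowel immediately before /r/, so it lowers to [o]. /dozeurseebodiib/ → dozeorseebodiib.
Rule 4 (final devoicing): /b/ is a voiced obstruent in word-final position, so it devoices to [p]. /dozeorseebodiib/ → dozeorseebodiip.

dozeorseebodiip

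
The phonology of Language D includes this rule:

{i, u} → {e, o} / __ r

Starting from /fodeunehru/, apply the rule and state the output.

fodeunehru

No segment of /fodeunehru/ meets the structural description of the rule, so the form surfaces unchanged.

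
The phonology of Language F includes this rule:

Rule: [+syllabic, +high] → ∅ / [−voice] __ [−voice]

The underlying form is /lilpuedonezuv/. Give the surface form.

No segment of /lilpuedonezuv/ meets the structural description of the rule, so the form surfaces unchanged.

lilpuedonezuv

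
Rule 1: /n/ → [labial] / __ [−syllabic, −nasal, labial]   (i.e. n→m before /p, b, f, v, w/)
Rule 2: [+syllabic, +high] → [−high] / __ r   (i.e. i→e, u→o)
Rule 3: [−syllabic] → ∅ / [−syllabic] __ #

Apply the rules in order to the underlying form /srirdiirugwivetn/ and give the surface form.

Rule 1 (nasal place assimilation): no segment meets the environment; /srirdiirugwivetn/ is unchanged.
Rule 2 (pre-rhotic lowering): /i/ is a high vowel immediately before /r/, so it lowers to [e]. /i/ is a high vowel immediately before /r/, so it lowers to [e]. /srirdiirugwivetn/ → srerdierugwivetn.
Rule 3 (final cluster simplification): /n/ is the second consonant of a word-final cluster /tn/, so it deletes. /srerdierugwivetn/ → srerdierugwivet.

srerdierugwivet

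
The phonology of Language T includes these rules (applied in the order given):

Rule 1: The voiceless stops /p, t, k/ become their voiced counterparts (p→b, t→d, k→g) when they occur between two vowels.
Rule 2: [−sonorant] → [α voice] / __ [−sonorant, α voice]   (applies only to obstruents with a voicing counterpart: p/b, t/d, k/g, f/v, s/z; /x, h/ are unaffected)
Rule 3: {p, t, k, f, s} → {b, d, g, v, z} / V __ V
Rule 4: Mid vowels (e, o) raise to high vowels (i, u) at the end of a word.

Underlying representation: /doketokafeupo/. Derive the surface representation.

Rule 1 (intervocalic voicing): /k/ is a voiceless stop between vowels /o/ and /e/, so it voices to [g]. /t/ is a voiceless stop between vowels /e/ and /o/, so it voices to [d]. /k/ is a voiceless stop between vowels /o/ and /a/, so it voices to [g]. /p/ is a voiceless stop between vowels /u/ and /o/, so it voices to [b]. /doketokafeupo/ → dogedogafeubo.
Rule 2 (regressive voicing assimilation): no segment meets the environment; /dogedogafeubo/ is unchanged.
Rule 3 (intervocalic voicing): /f/ is a voiceless obstruent between vowels /a/ and /e/, so it voices to [v]. /dogedogafeubo/ → dogedogaveubo.
Rule 4 (final vowel raising): /o/ is a mid vowel in word-final position, so it raises to [u]. /dogedogaveubo/ → dogedogaveubu.

dogedogaveubu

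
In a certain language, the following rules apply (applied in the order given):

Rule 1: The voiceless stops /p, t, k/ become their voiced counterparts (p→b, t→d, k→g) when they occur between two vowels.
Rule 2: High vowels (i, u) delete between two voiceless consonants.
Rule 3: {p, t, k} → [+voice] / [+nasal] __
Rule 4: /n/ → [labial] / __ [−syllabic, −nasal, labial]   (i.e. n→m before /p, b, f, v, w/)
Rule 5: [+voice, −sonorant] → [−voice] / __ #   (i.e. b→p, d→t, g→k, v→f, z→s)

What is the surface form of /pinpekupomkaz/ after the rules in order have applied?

pimbegubomgas

Rule 1 (intervocalic voicing): /k/ is a voiceless stop between vowels /e/ and /u/, so it voices to [g]. /p/ is a voiceless stop between vowels /u/ and /o/, so it voices to [b]. /pinpekupomkaz/ → pinpegubomkaz.
Rule 2 (high vowel syncope): no segment meets the environment; /pinpegubomkaz/ is unchanged.
Rule 3 (post-nasal voicing): /p/ is a voiceless stop immediately after the nasal /n/, so it voices to [b]. /k/ is a voiceless stop immediately after the nasal /m/, so it voices to [g]. /pinpegubomkaz/ → pinbegubomgaz.
Rule 4 (nasal place assimilation): /n/ precedes the labial consonant /b/, so it assimilates in place to [m]. /pinbegubomgaz/ → pimbegubomgaz.
Rule 5 (final devoicing): /z/ is a voiced obstruent in word-final position, so it devoices to [s]. /pimbegubomgaz/ → pimbegubomgas.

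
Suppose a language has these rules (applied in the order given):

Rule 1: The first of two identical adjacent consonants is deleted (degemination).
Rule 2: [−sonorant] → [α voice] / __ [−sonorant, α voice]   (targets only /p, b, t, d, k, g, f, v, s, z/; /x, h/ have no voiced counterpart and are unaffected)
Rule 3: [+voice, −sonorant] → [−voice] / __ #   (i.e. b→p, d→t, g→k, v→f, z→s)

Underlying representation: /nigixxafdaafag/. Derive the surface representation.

Rule 1 (degemination): /xx/ is a geminate; the first /x/ deletes. /nigixxafdaafag/ → nigixafdaafag.
Rule 2 (regressive voicing assimilation): /f/ precedes the voiced obstruent /d/, so it voices to [v] by assimilation. /nigixafdaafag/ → nigixavdaafag.
Rule 3 (final devoicing): /g/ is a voiced obstruent in word-final position, so it devoices to [k]. /nigixavdaafag/ → nigixavdaafak.

nigixavdaafak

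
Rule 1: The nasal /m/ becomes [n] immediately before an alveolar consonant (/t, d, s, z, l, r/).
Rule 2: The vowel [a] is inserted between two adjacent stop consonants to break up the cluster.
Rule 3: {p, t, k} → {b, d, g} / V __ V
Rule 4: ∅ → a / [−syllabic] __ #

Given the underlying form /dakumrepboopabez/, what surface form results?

Rule 1 (nasal place assimilation): /m/ precedes the alveolar consonant /r/, so it assimilates in place to [n]. /dakumrepboopabez/ → dakunrepboopabez.
Rule 2 (stop-cluster a-epenthesis): /p/ and /b/ form a stop–stop cluster, so [a] is inserted between them. /dakunrepboopabez/ → dakunrepaboopabez.
Rule 3 (intervocalic voicing): /k/ is a voiceless stop between vowels /a/ and /u/, so it voices to [g]. /p/ is a voiceless stop between vowels /e/ and /a/, so it voices to [b]. /p/ is a voiceless stop between vowels /o/ and /a/, so it voices to [b]. /dakunrepaboopabez/ → dagunrebaboobabez.
Rule 4 (final a-epenthesis): the form ends in the consonant /z/, so [a] is inserted word-finally. /dagunrebaboobabez/ → dagunrebaboobabeza.

dagunrebaboobabeza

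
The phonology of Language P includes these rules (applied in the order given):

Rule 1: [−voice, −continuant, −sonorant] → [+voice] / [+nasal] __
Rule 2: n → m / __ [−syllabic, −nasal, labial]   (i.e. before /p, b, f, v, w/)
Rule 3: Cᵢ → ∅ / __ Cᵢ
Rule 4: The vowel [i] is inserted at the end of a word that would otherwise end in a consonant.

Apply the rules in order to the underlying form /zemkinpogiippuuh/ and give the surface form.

Rule 1 (post-nasal voicing): /k/ is a voiceless stop immediately after the nasal /m/, so it voices to [g]. /p/ is a voiceless stop immediately after the nasal /n/, so it voices to [b]. /zemkinpogiippuuh/ → zemginbogiippuuh.
Rule 2 (nasal place assimilation): /n/ precedes the labial consonant /b/, so it assimilates in place to [m]. /zemginbogiippuuh/ → zemgimbogiippuuh.
Rule 3 (degemination): /pp/ is a geminate; the first /p/ deletes. /zemgimbogiippuuh/ → zemgimbogiipuuh.
Rule 4 (final i-epenthesis): the form ends in the consonant /h/, so [i] is inserted word-finally. /zemgimbogiipuuh/ → zemgimbogiipuuhi.

zemgimbogiipuuhi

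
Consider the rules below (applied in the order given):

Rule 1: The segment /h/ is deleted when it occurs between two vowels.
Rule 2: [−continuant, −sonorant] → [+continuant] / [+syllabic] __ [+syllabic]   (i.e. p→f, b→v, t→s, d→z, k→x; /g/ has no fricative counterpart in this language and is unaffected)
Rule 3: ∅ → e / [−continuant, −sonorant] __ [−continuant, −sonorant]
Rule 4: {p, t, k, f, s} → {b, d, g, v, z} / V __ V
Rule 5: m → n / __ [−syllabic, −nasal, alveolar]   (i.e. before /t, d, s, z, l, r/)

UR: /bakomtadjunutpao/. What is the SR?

baxontadjunudebao

Rule 1 (intervocalic h-deletion): no segment meets the environment; /bakomtadjunutpao/ is unchanged.
Rule 2 (intervocalic spirantization): /k/ is a stop between vowels /a/ and /o/, so it spirantizes to the fricative [x]. /bakomtadjunutpao/ → baxomtadjunutpao.
Rule 3 (stop-cluster e-epenthesis): /t/ and /p/ form a stop–stop cluster, so [e] is inserted between them. /baxomtadjunutpao/ → baxomtadjunutepao.
Rule 4 (intervocalic voicing): /t/ is a voiceless obstruent between vowels /u/ and /e/, so it voices to [d]. /p/ is a voiceless obstruent between vowels /e/ and /a/, so it voices to [b]. /baxomtadjunutepao/ → baxomtadjunudebao.
Rule 5 (nasal place assimilation): /m/ precedes the alveolar consonant /t/, so it assimilates in place to [n]. /baxomtadjunudebao/ → baxontadjunudebao.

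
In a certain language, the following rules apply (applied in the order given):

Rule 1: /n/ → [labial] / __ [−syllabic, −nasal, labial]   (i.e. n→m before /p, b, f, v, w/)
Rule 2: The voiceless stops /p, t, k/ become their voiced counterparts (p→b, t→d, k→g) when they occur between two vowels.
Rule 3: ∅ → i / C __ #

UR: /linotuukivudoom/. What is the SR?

linoduugivudoomi

Rule 1 (nasal place assimilation): no segment meets the environment; /linotuukivudoom/ is unchanged.
Rule 2 (intervocalic voicing): /t/ is a voiceless stop between vowels /o/ and /u/, so it voices to [d]. /k/ is a voiceless stop between vowels /u/ and /i/, so it voices to [g]. /linotuukivudoom/ → linoduugivudoom.
Rule 3 (final i-epenthesis): the form ends in the consonant /m/, so [i] is inserted word-finally. /linoduugivudoom/ → linoduugivudoomi.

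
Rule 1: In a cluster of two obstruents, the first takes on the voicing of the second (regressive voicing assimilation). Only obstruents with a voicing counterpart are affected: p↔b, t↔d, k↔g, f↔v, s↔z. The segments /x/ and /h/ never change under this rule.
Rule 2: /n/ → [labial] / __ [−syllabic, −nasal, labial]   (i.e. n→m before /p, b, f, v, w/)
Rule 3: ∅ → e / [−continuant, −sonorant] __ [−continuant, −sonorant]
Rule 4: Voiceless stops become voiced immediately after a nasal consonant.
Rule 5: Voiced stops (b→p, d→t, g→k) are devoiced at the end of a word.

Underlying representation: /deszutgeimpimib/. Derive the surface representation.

Rule 1 (regressive voicing assimilation): /s/ precedes the voiced obstruent /z/, so it voices to [z] by assimilation. /t/ precedes the voiced obstruent /g/, so it voices to [d] by assimilation. /deszutgeimpimib/ → dezzudgeimpimib.
Rule 2 (nasal place assimilation): no segment meets the environment; /dezzudgeimpimib/ is unchanged.
Rule 3 (stop-cluster e-epenthesis): /d/ and /g/ form a stop–stop cluster, so [e] is inserted between them. /dezzudgeimpimib/ → dezzudegeimpimib.
Rule 4 (post-nasal voicing): /p/ is a voiceless stop immediately after the nasal /m/, so it voices to [b]. /dezzudegeimpimib/ → dezzudegeimbimib.
Rule 5 (final devoicing): /b/ is a voiced stop in word-final position, so it devoices to [p]. /dezzudegeimbimib/ → dezzudegeimbimip.

dezzudegeimbimip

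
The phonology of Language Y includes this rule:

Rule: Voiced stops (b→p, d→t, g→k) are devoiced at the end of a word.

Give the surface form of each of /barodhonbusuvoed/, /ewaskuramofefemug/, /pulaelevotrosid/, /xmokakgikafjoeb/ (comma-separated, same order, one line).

/barodhonbusuvoed/: /d/ is a voiced stop in word-final position, so it devoices to [t]. → [barodhonbusuvoet].
/ewaskuramofefemug/: /g/ is a voiced stop in word-final position, so it devoices to [k]. → [ewaskuramofefemuk].
/pulaelevotrosid/: /d/ is a voiced stop in word-final position, so it devoices to [t]. → [pulaelevotrosit].
/xmokakgikafjoeb/: /b/ is a voiced stop in word-final position, so it devoices to [p]. → [xmokakgikafjoep].

barodhonbusuvoet, ewaskuramofefemuk, pulaelevotrosit, xmokakgikafjoep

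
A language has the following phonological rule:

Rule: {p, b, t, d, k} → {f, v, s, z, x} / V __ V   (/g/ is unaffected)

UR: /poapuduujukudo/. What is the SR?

poafuzuujuxuzo

Scanning /poapuduujukudo/: /p/ at position 1 is not in the conditioning environment; /p/ is a stop between vowels /a/ and /u/, so it spirantizes to the fricative [f]; /d/ is a stop between vowels /u/ and /u/, so it spirantizes to the fricative [z]; /k/ is a stop between vowels /u/ and /u/, so it spirantizes to the fricative [x]; /d/ is a stop between vowels /u/ and /o/, so it spirantizes to the fricative [z].
Result: [poafuzuujuxuzo].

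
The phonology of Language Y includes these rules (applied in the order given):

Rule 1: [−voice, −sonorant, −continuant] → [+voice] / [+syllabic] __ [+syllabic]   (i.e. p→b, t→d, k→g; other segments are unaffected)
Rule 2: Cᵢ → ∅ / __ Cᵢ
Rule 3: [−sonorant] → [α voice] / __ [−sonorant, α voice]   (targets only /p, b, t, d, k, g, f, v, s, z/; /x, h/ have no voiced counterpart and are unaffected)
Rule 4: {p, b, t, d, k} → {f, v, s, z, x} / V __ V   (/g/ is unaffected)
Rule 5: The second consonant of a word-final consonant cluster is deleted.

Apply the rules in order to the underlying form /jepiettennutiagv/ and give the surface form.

jeviesenuziag

Rule 1 (intervocalic voicing): /p/ is a voiceless stop between vowels /e/ and /i/, so it voices to [b]. /t/ is a voiceless stop between vowels /u/ and /i/, so it voices to [d]. /jepiettennutiagv/ → jebiettennudiagv.
Rule 2 (degemination): /tt/ is a geminate; the first /t/ deletes. /nn/ is a geminate; the first /n/ deletes. /jebiettennudiagv/ → jebietenudiagv.
Rule 3 (regressive voicing assimilation): no segment meets the environment; /jebietenudiagv/ is unchanged.
Rule 4 (intervocalic spirantization): /b/ is a stop between vowels /e/ and /i/, so it spirantizes to the fricative [v]. /t/ is a stop between vowels /e/ and /e/, so it spirantizes to the fricative [s]. /d/ is a stop between vowels /u/ and /i/, so it spirantizes to the fricative [z]. /jebietenudiagv/ → jeviesenuziagv.
Rule 5 (final cluster simplification): /v/ is the second consonant of a word-final cluster /gv/, so it deletes. /jeviesenuziagv/ → jeviesenuziag.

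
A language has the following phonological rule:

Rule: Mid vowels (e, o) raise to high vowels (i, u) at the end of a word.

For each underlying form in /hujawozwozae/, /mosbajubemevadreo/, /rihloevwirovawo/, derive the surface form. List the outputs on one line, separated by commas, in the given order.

/hujawozwozae/: /e/ is a mid vowel in word-final position, so it raises to [i]. → [hujawozwozai].
/mosbajubemevadreo/: /o/ is a mid vowel in word-final position, so it raises to [u]. → [mosbajubemevadreu].
/rihloevwirovawo/: /o/ is a mid vowel in word-final position, so it raises to [u]. → [rihloevwirovawu].

hujawozwozai, mosbajubemevadreu, rihloevwirovawu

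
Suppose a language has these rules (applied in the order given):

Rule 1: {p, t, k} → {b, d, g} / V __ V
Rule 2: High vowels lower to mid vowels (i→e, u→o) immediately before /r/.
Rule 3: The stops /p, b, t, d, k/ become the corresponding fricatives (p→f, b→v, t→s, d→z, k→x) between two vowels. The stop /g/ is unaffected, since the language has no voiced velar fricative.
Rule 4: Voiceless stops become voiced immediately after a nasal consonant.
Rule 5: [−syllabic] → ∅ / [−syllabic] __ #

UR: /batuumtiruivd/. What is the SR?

Rule 1 (intervocalic voicing): /t/ is a voiceless stop between vowels /a/ and /u/, so it voices to [d]. /batuumtiruivd/ → baduumtiruivd.
Rule 2 (pre-rhotic lowering): /i/ is a high vowel immediately before /r/, so it lowers to [e]. /baduumtiruivd/ → baduumteruivd.
Rule 3 (intervocalic spirantization): /d/ is a stop between vowels /a/ and /u/, so it spirantizes to the fricative [z]. /baduumteruivd/ → bazuumteruivd.
Rule 4 (post-nasal voicing): /t/ is a voiceless stop immediately after the nasal /m/, so it voices to [d]. /bazuumteruivd/ → bazuumderuivd.
Rule 5 (final cluster simplification): /d/ is the second consonant of a word-final cluster /vd/, so it deletes. /bazuumderuivd/ → bazuumderuiv.

bazuumderuiv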